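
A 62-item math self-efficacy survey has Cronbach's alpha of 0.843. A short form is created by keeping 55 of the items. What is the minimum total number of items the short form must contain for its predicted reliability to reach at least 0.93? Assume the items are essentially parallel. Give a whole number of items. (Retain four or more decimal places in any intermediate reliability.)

First, r for the 55-item form: n = 55/62 = 0.8871, so r_55 = 0.8871·0.843/(1 + (0.8871 − 1)·0.843) = 0.8265
Then solve for n' with r_old = 0.8265, r_target = 0.93: n' = 0.93(1 − 0.8265)/[0.8265(1 − 0.93)] = 2.7890
Items = 2.7890 × 55 ≈ 153.40 → 154

154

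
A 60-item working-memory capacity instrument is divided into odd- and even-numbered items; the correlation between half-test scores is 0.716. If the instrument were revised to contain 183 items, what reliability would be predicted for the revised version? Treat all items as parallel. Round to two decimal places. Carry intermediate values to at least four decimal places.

First correct the split-half correlation to full-test reliability: r_full = 2 × 0.716 / (1 + 0.716) ≈ 0.8345
Then adjust to 183 items: n = 183/60 = 3.0500
r_new = n·r_full / (1 + (n − 1)·r_full) = 2.5452 / 2.7107 ≈ 0.9389

0.94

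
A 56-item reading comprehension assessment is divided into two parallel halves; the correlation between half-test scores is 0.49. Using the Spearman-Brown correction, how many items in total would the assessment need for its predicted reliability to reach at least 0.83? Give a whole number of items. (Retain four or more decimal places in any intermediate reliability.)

143

r_full = 2(0.49)/(1 + 0.49) = 0.6577
n = r_tgt(1 − r_full) / [r_full(1 − r_tgt)] = 0.83 × 0.3423 / (0.6577 × 0.17) ≈ 2.5410
Required items = 2.5410 × 56 = 142.30, so 143 items.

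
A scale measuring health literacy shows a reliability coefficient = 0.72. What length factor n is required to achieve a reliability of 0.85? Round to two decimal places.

Rearranging the Spearman-Brown formula for n,
n = r*(1 − r) / [ r (1 − r*) ]
n = [0.85 × 0.28] / [0.72 × 0.15]
  = 0.2380 / 0.1080 = 2.2037

2.20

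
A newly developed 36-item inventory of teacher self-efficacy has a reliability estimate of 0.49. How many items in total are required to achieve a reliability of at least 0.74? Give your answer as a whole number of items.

Spearman-Brown solved for the length factor n:
n = r_target (1 − r_old) / [ r_old (1 − r_target) ]
n = 0.74 × (1 − 0.49) / [ 0.49 × (1 − 0.74) ]
n = 0.3774 / 0.1274 ≈ 2.9623
So the test needs 2.9623 × 36 ≈ 106.64 items; rounding up, 107.

107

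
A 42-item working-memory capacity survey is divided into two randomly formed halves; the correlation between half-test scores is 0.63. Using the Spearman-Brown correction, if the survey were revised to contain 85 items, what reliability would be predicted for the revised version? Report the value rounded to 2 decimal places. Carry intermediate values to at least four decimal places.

0.87

Spearman-Brown correction (n = 2): r_full = 2·0.63/(1 + 0.63) = 0.7730
Then adjust to 85 items: n = 85/42 = 2.0238
r_new = n·r_full / (1 + (n − 1)·r_full) = 1.5644 / 1.7914 ≈ 0.8733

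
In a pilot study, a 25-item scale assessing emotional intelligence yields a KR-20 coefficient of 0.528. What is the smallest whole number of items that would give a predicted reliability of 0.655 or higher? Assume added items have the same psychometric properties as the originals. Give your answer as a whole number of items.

43

n = [0.655 × 0.472] / [0.528 × 0.345]
  = 0.309160 / 0.182160 = 1.6972
1.6972 × 25 = 42.43 → 43 items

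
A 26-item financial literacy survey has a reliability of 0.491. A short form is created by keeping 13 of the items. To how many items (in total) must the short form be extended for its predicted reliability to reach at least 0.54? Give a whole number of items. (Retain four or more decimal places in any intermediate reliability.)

32

Short-form reliability: n = 13/26 = 0.5000; r_13 = n·r/(1+(n−1)r) ≈ 0.3254
Then solve for n' with r_old = 0.3254, r_target = 0.54: n' = 0.54(1 − 0.3254)/[0.3254(1 − 0.54)] = 2.4337
Items = 2.4337 × 13 ≈ 31.64 → 32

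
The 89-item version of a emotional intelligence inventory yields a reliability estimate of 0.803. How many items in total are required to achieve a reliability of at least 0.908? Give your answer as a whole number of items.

216

n = 0.908(1 − 0.803) / [0.803(1 − 0.908)]
n = 0.178876 / 0.073876 ≈ 2.4213
Items needed = n × 89 = 2.4213 × 89 ≈ 215.50 → round up to 216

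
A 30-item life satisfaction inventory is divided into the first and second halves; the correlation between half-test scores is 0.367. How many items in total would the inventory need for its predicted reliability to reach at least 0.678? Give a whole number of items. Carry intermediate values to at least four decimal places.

r_full = 2(0.367)/(1 + 0.367) = 0.5369
Solve Spearman-Brown for n: n = 0.678(1 − 0.5369) / [0.5369(1 − 0.678)] = 1.8162
Required items = 1.8162 × 30 = 54.49, so 55 items.

55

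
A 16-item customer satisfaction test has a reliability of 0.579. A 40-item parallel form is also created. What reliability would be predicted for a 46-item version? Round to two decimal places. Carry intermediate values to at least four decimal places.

The 40-item form is not needed; work directly from the 16-item form with n = 46/16 = 2.8750.
r_{46} = n·r / (1 + (n − 1)·r) = 1.6646 / 2.0856 ≈ 0.7981

0.80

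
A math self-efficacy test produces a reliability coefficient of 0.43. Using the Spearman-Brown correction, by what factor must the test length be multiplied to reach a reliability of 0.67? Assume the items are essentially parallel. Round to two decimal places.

n = [0.67 × 0.57] / [0.43 × 0.33]
n = 0.3819 / 0.1419 ≈ 2.6913

2.69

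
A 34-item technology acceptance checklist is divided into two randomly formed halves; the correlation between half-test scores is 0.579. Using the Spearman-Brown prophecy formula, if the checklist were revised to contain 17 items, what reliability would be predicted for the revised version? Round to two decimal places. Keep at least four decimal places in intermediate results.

0.58

First correct the split-half correlation to full-test reliability: r_full = 2 × 0.579 / (1 + 0.579) ≈ 0.7334
Length factor from 34 to 17 items: n = 17/34 = 0.5000
r_new = n·r_full / (1 + (n − 1)·r_full) = 0.3667 / 0.6333 ≈ 0.5790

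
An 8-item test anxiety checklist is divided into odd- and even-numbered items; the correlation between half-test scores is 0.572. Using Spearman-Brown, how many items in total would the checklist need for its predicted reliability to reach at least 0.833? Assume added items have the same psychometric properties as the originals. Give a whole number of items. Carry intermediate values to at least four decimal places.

r_full = 2(0.572)/(1 + 0.572) = 0.7277
n = r_tgt(1 − r_full) / [r_full(1 − r_tgt)] = 0.833 × 0.2723 / (0.7277 × 0.167) ≈ 1.8665
Items = 1.8665 × 8 ≈ 14.93 → 15

15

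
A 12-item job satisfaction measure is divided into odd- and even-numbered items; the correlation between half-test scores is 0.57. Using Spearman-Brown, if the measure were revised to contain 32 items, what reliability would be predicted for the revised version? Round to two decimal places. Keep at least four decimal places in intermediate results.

Full-test reliability from the split-half r: r_full = 2(0.57)/(1 + 0.57) = 0.7261
Then adjust to 32 items: n = 32/12 = 2.6667
r_new = n·r_full / (1 + (n − 1)·r_full) = 1.9363 / 2.2102 ≈ 0.8761

0.88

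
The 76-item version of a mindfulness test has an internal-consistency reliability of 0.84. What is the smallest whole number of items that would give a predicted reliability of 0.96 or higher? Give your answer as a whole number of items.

348

Invert Spearman-Brown to solve for n:
n = r*(1 − r) / [ r (1 − r*) ]
n = [0.96 × 0.16] / [0.84 × 0.04]
n = 0.1536 / 0.0336 ≈ 4.5714
4.5714 × 76 = 347.43 → 348 items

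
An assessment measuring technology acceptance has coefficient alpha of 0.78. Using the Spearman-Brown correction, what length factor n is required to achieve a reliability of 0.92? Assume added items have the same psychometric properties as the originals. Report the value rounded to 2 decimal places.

3.24

n = 0.92 × (1 − 0.78) / [ 0.78 × (1 − 0.92) ]
  = 0.2024 / 0.0624 = 3.2436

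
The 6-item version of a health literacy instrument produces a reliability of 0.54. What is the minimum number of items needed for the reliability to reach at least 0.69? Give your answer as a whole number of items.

12

Invert Spearman-Brown to solve for n:
n = r_target (1 − r_old) / [ r_old (1 − r_target) ]
n = 0.69 × (1 − 0.54) / [ 0.54 × (1 − 0.69) ]
  = 0.3174 / 0.1674 = 1.8961
So the test needs 1.8961 × 6 ≈ 11.38 items; rounding up, 12.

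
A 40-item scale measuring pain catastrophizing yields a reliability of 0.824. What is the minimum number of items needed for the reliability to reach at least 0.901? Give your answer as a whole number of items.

Spearman-Brown solved for the length factor n:
n = r*(1 − r) / [ r (1 − r*) ]
n = 0.901 × (1 − 0.824) / [ 0.824 × (1 − 0.901) ]
  = 0.158576 / 0.081576 = 1.9439
1.9439 × 40 = 77.76 → 78 items

78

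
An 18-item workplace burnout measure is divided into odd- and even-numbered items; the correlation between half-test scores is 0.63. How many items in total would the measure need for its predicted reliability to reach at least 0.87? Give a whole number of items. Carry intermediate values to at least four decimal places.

36

Corrected full-test reliability: r_full = 2 × 0.63 / (1 + 0.63) ≈ 0.7730
n = r_tgt(1 − r_full) / [r_full(1 − r_tgt)] = 0.87 × 0.2270 / (0.7730 × 0.13) ≈ 1.9653
Required items = 1.9653 × 18 = 35.38, so 36 items.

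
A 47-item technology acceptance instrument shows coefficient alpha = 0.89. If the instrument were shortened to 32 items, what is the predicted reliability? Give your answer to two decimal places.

n = 32/47 = 0.6809
Apply the Spearman-Brown prophecy formula, r' = nr / [1 + (n − 1)r]:
r_new = 0.6809·0.89 / [1 + (0.6809 − 1)·0.89]
     = 0.6060 / 0.7160 = 0.8464

0.85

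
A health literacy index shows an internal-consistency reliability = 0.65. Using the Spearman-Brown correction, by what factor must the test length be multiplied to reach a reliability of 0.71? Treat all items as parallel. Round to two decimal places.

Invert Spearman-Brown to solve for n:
n = r*(1 − r) / [ r (1 − r*) ]
n = 0.71 × (1 − 0.65) / [ 0.65 × (1 − 0.71) ]
n = 0.2485 / 0.1885 ≈ 1.3183

1.32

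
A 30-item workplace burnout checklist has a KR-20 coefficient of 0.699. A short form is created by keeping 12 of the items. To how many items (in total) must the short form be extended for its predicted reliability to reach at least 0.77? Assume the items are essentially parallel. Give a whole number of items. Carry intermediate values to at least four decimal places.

Short-form reliability: n = 12/30 = 0.4000; r_12 = n·r/(1+(n−1)r) ≈ 0.4816
Then solve for n' with r_old = 0.4816, r_target = 0.77: n' = 0.77(1 − 0.4816)/[0.4816(1 − 0.77)] = 3.6036
Items = 3.6036 × 12 ≈ 43.24 → 44

44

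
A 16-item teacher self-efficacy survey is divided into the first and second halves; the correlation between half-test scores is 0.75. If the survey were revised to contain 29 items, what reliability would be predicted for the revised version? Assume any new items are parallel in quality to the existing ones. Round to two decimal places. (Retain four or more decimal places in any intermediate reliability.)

First correct the split-half correlation to full-test reliability: r_full = 2 × 0.75 / (1 + 0.75) ≈ 0.8571
Then adjust to 29 items: n = 29/16 = 1.8125
r_new = n·r_full / (1 + (n − 1)·r_full) = 1.5535 / 1.6964 ≈ 0.9158

0.92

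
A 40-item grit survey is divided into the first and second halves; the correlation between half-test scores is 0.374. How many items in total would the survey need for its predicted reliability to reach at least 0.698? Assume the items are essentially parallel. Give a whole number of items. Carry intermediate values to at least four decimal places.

78

r_full = 2(0.374)/(1 + 0.374) = 0.5444
Solve Spearman-Brown for n: n = 0.698(1 − 0.5444) / [0.5444(1 − 0.698)] = 1.9343
Items = 1.9343 × 40 ≈ 77.37 → 78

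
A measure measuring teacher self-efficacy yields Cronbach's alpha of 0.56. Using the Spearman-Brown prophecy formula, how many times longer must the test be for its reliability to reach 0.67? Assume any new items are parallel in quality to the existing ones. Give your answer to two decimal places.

Spearman-Brown solved for the length factor n:
n = r_target (1 − r_old) / [ r_old (1 − r_target) ]
n = 0.67 × (1 − 0.56) / [ 0.56 × (1 − 0.67) ]
n = 0.2948 / 0.1848 ≈ 1.5952

1.60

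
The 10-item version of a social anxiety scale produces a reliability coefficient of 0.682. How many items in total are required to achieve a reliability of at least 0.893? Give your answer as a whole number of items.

Invert Spearman-Brown to solve for n:
n = r_target (1 − r_old) / [ r_old (1 − r_target) ]
n = 0.893(1 − 0.682) / [0.682(1 − 0.893)]
n = 0.283974 / 0.072974 ≈ 3.8914
3.8914 × 10 = 38.91 → 39 items

39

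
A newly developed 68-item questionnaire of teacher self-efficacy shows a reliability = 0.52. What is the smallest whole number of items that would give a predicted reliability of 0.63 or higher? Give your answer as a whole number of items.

Invert Spearman-Brown to solve for n:
n = r*(1 − r) / [ r (1 − r*) ]
n = 0.63(1 − 0.52) / [0.52(1 − 0.63)]
  = 0.3024 / 0.1924 = 1.5717
1.5717 × 68 = 106.88 → 107 items

107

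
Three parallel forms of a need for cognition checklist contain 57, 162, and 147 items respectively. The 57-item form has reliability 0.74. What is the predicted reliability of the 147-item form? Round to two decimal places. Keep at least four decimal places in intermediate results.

0.88

The 162-item form is not needed; work directly from the 57-item form with n = 147/57 = 2.5789.
r_{147} = n·r / (1 + (n − 1)·r) = 1.9084 / 2.1684 ≈ 0.8801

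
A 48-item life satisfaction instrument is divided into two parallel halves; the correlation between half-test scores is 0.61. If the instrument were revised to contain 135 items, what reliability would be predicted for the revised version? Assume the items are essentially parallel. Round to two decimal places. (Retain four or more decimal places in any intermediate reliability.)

First correct the split-half correlation to full-test reliability: r_full = 2 × 0.61 / (1 + 0.61) ≈ 0.7578
Then adjust to 135 items: n = 135/48 = 2.8125
r_new = n·r_full / (1 + (n − 1)·r_full) = 2.1313 / 2.3735 ≈ 0.8980

0.90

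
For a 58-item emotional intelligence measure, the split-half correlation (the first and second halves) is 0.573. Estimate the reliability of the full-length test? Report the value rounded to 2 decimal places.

0.73

Apply the Spearman-Brown correction with n = 2:
r_full = 2r_hh / (1 + r_hh) = 2 × 0.573 / (1 + 0.573)
r_full = 1.1460 / 1.5730 ≈ 0.7285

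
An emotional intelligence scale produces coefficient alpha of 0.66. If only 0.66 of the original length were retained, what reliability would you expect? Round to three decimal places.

r_new = (0.66 × 0.66) / (1 + (0.66 − 1) × 0.66)
     = 0.4356 / 0.7756 = 0.5616

0.562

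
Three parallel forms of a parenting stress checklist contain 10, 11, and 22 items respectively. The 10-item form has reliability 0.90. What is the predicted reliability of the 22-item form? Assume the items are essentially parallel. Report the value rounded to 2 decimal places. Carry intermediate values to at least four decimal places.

0.95

The 11-item form is not needed; work directly from the 10-item form with n = 22/10 = 2.2000.
r_{22} = n·r / (1 + (n − 1)·r) = 1.9800 / 2.0800 ≈ 0.9519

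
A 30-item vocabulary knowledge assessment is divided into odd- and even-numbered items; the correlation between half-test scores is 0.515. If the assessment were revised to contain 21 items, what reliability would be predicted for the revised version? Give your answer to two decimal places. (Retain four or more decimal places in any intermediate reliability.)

First correct the split-half correlation to full-test reliability: r_full = 2 × 0.515 / (1 + 0.515) ≈ 0.6799
Length factor from 30 to 21 items: n = 21/30 = 0.7000
r_new = n·r_full / (1 + (n − 1)·r_full) = 0.4759 / 0.7960 ≈ 0.5979

0.60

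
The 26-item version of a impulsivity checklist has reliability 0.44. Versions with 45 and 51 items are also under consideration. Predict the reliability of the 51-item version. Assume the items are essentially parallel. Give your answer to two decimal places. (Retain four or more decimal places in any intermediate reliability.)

The 45-item form is not needed; work directly from the 26-item form with n = 51/26 = 1.9615.
r_{51} = n·r / (1 + (n − 1)·r) = 0.8631 / 1.4231 ≈ 0.6065

0.61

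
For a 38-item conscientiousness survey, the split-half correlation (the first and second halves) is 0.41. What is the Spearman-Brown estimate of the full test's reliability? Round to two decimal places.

Each half is half the length of the full test, so the full test is n = 2 times a half.
r_full = 2(0.41) / (1 + 0.41)
r_full = 0.8200 / 1.4100 ≈ 0.5816

0.58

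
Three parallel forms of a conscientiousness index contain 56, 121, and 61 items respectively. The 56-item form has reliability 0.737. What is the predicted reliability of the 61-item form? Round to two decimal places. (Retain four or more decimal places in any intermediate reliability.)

0.75

Only the ratio of lengths matters: n = 61/56 = 1.0893
r_{61} = n·r / (1 + (n − 1)·r) = 0.8028 / 1.0658 ≈ 0.7532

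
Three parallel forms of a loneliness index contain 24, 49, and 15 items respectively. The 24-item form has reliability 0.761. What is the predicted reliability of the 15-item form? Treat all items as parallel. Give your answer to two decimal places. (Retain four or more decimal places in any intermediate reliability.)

Only the ratio of lengths matters: n = 15/24 = 0.6250
r_{15} = n·r / (1 + (n − 1)·r) = 0.4756 / 0.7146 ≈ 0.6655

0.67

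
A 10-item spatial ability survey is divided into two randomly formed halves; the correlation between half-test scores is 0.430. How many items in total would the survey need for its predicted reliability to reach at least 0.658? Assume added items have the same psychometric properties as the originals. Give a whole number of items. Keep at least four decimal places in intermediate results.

13

Corrected full-test reliability: r_full = 2 × 0.430 / (1 + 0.430) ≈ 0.6014
n = r_tgt(1 − r_full) / [r_full(1 − r_tgt)] = 0.658 × 0.3986 / (0.6014 × 0.342) ≈ 1.2752
Required items = 1.2752 × 10 = 12.75, so 13 items.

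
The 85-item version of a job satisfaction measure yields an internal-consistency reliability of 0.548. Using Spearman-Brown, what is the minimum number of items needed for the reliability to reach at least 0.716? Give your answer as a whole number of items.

n = [0.716 × 0.452] / [0.548 × 0.284]
n = 0.323632 / 0.155632 ≈ 2.0795
So the test needs 2.0795 × 85 ≈ 176.76 items; rounding up, 177.

177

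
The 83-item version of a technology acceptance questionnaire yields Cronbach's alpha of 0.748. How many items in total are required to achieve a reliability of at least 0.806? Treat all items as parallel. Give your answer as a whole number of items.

Spearman-Brown solved for the length factor n:
n = r_target (1 − r_old) / [ r_old (1 − r_target) ]
n = 0.806 × (1 − 0.748) / [ 0.748 × (1 − 0.806) ]
n = 0.203112 / 0.145112 ≈ 1.3997
1.3997 × 83 = 116.18 → 117 items

117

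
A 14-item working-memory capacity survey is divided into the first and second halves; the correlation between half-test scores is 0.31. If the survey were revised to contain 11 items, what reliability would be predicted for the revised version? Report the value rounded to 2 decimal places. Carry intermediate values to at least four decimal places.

0.41

Spearman-Brown correction (n = 2): r_full = 2·0.31/(1 + 0.31) = 0.4733
Then adjust to 11 items: n = 11/14 = 0.7857
r_new = n·r_full / (1 + (n − 1)·r_full) = 0.3719 / 0.8986 ≈ 0.4139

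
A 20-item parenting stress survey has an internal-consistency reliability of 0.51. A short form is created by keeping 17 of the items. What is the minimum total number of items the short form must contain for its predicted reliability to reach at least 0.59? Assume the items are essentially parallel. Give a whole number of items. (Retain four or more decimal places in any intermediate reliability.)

Short-form reliability: n = 17/20 = 0.8500; r_17 = n·r/(1+(n−1)r) ≈ 0.4694
Length factor from the short form to reach 0.59: n' = 0.59(1 − 0.4694) / [0.4694(1 − 0.59)] ≈ 1.6266
Items = 1.6266 × 17 ≈ 27.65 → 28

28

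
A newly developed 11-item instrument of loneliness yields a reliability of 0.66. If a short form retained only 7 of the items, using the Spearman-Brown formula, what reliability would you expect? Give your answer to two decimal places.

0.55

Length ratio n = 7/11 = 0.6364
Spearman-Brown: r_new = n·r / (1 + (n − 1)·r)
r_new = (0.6364 × 0.66) / (1 + (0.6364 − 1) × 0.66)
r_new = 0.4200 / 0.7600 ≈ 0.5526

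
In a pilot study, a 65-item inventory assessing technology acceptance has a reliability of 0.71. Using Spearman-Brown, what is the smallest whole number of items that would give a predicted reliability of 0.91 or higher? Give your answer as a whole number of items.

Spearman-Brown solved for the length factor n:
n = r*(1 − r) / [ r (1 − r*) ]
n = [0.91 × 0.29] / [0.71 × 0.09]
n = 0.2639 / 0.0639 ≈ 4.1299
So the test needs 4.1299 × 65 ≈ 268.44 items; rounding up, 269.

269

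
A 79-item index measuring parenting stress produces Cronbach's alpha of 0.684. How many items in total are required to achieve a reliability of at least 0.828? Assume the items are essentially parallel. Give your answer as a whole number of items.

176

n = [0.828 × 0.316] / [0.684 × 0.172]
  = 0.261648 / 0.117648 = 2.2240
2.2240 × 79 = 175.70 → 176 items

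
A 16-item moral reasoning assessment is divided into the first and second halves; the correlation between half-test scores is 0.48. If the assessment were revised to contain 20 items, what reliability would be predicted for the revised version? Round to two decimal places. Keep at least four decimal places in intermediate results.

Full-test reliability from the split-half r: r_full = 2(0.48)/(1 + 0.48) = 0.6486
Then adjust to 20 items: n = 20/16 = 1.2500
r_new = n·r_full / (1 + (n − 1)·r_full) = 0.8107 / 1.1622 ≈ 0.6976

0.70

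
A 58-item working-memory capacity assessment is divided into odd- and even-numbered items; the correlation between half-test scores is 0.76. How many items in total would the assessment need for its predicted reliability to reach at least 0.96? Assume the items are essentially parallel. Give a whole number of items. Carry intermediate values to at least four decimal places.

Corrected full-test reliability: r_full = 2 × 0.76 / (1 + 0.76) ≈ 0.8636
Solve Spearman-Brown for n: n = 0.96(1 − 0.8636) / [0.8636(1 − 0.96)] = 3.7906
Items = 3.7906 × 58 ≈ 219.85 → 220

220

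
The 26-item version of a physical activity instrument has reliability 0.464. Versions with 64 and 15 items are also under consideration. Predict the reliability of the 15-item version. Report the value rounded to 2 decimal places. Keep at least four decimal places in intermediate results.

0.33

The 64-item form is not needed; work directly from the 26-item form with n = 15/26 = 0.5769.
r_{15} = n·r / (1 + (n − 1)·r) = 0.2677 / 0.8037 ≈ 0.3331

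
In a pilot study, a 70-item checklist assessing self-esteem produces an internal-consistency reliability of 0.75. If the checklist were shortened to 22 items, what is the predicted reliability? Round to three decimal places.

n = 22/70 = 0.3143
By Spearman-Brown, r_new = n r / (1 + (n − 1) r).
r_new = (0.3143 × 0.75) / (1 + (0.3143 − 1) × 0.75)
     = 0.2357 / 0.4857 = 0.4853

0.485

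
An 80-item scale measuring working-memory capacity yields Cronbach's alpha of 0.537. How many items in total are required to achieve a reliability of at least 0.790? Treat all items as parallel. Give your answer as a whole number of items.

Spearman-Brown solved for the length factor n:
n = r_target (1 − r_old) / [ r_old (1 − r_target) ]
n = 0.790(1 − 0.537) / [0.537(1 − 0.790)]
  = 0.365770 / 0.112770 = 3.2435
So the test needs 3.2435 × 80 ≈ 259.48 items; rounding up, 260.

260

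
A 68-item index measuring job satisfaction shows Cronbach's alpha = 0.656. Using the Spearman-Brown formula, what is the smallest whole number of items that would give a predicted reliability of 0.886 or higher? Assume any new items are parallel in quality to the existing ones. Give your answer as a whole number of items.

278

Rearranging the Spearman-Brown formula for n,
n = r_target (1 − r_old) / [ r_old (1 − r_target) ]
n = 0.886 × (1 − 0.656) / [ 0.656 × (1 − 0.886) ]
n = 0.304784 / 0.074784 ≈ 4.0755
So the test needs 4.0755 × 68 ≈ 277.13 items; rounding up, 278.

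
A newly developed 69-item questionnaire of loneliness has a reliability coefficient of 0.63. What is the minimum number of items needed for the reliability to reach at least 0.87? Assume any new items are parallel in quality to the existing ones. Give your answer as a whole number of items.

272

Invert Spearman-Brown to solve for n:
n = r_target (1 − r_old) / [ r_old (1 − r_target) ]
n = 0.87 × (1 − 0.63) / [ 0.63 × (1 − 0.87) ]
  = 0.3219 / 0.0819 = 3.9304
So the test needs 3.9304 × 69 ≈ 271.20 items; rounding up, 272.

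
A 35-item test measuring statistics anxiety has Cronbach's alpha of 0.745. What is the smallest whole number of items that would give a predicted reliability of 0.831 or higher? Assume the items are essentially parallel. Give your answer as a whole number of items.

59

n = 0.831 × (1 − 0.745) / [ 0.745 × (1 − 0.831) ]
n = 0.211905 / 0.125905 ≈ 1.6831
Items needed = n × 35 = 1.6831 × 35 ≈ 58.91 → round up to 59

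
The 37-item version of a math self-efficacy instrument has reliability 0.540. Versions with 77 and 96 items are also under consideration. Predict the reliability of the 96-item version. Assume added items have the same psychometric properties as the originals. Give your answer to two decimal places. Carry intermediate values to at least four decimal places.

0.75

Only the ratio of lengths matters: n = 96/37 = 2.5946
r_{96} = n·r / (1 + (n − 1)·r) = 1.4011 / 1.8611 ≈ 0.7528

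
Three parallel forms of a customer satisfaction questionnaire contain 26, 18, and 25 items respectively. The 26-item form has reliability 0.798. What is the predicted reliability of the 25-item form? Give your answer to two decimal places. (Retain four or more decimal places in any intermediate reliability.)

Only the ratio of lengths matters: n = 25/26 = 0.9615
r_{25} = n·r / (1 + (n − 1)·r) = 0.7673 / 0.9693 ≈ 0.7916

0.79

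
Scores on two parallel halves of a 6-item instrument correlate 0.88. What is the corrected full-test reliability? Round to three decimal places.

0.936

Each half is half the length of the full test, so the full test is n = 2 times a half.
r_full = 2(0.88) / (1 + 0.88)
r_full = 1.7600 / 1.8800 ≈ 0.9362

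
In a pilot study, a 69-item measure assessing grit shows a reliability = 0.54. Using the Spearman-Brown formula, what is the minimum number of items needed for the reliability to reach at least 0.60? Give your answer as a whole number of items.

n = 0.60 × (1 − 0.54) / [ 0.54 × (1 − 0.60) ]
  = 0.2760 / 0.2160 = 1.2778
1.2778 × 69 = 88.17 → 89 items

89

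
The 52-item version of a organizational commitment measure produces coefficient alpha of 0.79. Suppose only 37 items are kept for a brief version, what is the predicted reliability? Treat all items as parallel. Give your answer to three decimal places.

n = 37/52 = 0.7115
r_new = (0.7115 × 0.79) / (1 + (0.7115 − 1) × 0.79)
     = 0.5621 / 0.7721 = 0.7280

0.728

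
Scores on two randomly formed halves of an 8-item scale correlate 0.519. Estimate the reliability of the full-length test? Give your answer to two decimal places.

Apply the Spearman-Brown correction with n = 2:
r_full = 2r_hh / (1 + r_hh) = 2 × 0.519 / (1 + 0.519)
       = 1.0380 / 1.5190 = 0.6833

0.68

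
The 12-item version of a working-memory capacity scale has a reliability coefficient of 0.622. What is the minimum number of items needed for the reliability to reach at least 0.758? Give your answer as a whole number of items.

23

Spearman-Brown solved for the length factor n:
n = r*(1 − r) / [ r (1 − r*) ]
n = 0.758(1 − 0.622) / [0.622(1 − 0.758)]
  = 0.286524 / 0.150524 = 1.9035
So the test needs 1.9035 × 12 ≈ 22.84 items; rounding up, 23.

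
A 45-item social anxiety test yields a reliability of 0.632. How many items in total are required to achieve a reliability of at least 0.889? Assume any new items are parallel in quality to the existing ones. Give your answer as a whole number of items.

n = [0.889 × 0.368] / [0.632 × 0.111]
n = 0.327152 / 0.070152 ≈ 4.6635
Items needed = n × 45 = 4.6635 × 45 ≈ 209.86 → round up to 210

210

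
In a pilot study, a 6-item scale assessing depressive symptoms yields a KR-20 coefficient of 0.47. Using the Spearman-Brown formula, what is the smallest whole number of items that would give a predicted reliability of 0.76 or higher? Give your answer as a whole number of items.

22

n = [0.76 × 0.53] / [0.47 × 0.24]
n = 0.4028 / 0.1128 ≈ 3.5709
So the test needs 3.5709 × 6 ≈ 21.43 items; rounding up, 22.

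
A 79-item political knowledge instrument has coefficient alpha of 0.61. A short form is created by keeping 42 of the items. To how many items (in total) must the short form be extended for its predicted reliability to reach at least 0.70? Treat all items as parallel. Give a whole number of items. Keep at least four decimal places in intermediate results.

118

Short-form reliability: n = 42/79 = 0.5316; r_42 = n·r/(1+(n−1)r) ≈ 0.4540
Then solve for n' with r_old = 0.4540, r_target = 0.70: n' = 0.70(1 − 0.4540)/[0.4540(1 − 0.70)] = 2.8062
Items = 2.8062 × 42 ≈ 117.86 → 118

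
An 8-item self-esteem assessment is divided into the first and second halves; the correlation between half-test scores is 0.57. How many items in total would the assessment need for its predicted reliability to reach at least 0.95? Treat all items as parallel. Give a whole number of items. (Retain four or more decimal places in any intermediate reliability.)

58

Corrected full-test reliability: r_full = 2 × 0.57 / (1 + 0.57) ≈ 0.7261
Solve Spearman-Brown for n: n = 0.95(1 − 0.7261) / [0.7261(1 − 0.95)] = 7.1672
Required items = 7.1672 × 8 = 57.34, so 58 items.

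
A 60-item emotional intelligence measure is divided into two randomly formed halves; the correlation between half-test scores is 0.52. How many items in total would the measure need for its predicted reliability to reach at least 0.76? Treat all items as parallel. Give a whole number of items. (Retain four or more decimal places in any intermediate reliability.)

88

r_full = 2(0.52)/(1 + 0.52) = 0.6842
n = r_tgt(1 − r_full) / [r_full(1 − r_tgt)] = 0.76 × 0.3158 / (0.6842 × 0.24) ≈ 1.4616
Required items = 1.4616 × 60 = 87.70, so 88 items.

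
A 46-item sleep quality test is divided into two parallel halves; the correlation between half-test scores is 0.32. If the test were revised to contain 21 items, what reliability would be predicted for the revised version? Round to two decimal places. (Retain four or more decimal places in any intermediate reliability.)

0.30

Full-test reliability from the split-half r: r_full = 2(0.32)/(1 + 0.32) = 0.4848
Length factor from 46 to 21 items: n = 21/46 = 0.4565
r_new = n·r_full / (1 + (n − 1)·r_full) = 0.2213 / 0.7365 ≈ 0.3005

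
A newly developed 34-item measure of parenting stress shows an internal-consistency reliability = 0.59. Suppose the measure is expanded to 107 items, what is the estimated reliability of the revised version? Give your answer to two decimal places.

0.82

The new length is 107/34 = 3.1471 times the old.
r_new = (3.1471 × 0.59) / (1 + (3.1471 − 1) × 0.59)
r_new = 1.8568 / 2.2668 ≈ 0.8191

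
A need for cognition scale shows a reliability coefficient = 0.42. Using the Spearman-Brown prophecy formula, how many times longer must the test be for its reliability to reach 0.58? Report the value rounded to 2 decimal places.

1.91

Spearman-Brown solved for the length factor n:
n = r_target (1 − r_old) / [ r_old (1 − r_target) ]
n = 0.58(1 − 0.42) / [0.42(1 − 0.58)]
  = 0.3364 / 0.1764 = 1.9070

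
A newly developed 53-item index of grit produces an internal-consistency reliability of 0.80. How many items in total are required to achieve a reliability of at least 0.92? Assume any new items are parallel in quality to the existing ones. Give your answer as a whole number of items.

n = 0.92 × (1 − 0.80) / [ 0.80 × (1 − 0.92) ]
n = 0.1840 / 0.0640 ≈ 2.8750
2.8750 × 53 = 152.38 → 153 items

153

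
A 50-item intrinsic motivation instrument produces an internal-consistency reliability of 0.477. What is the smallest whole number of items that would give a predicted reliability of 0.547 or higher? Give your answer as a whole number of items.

67

Spearman-Brown solved for the length factor n:
n = r*(1 − r) / [ r (1 − r*) ]
n = [0.547 × 0.523] / [0.477 × 0.453]
n = 0.286081 / 0.216081 ≈ 1.3240
Items needed = n × 50 = 1.3240 × 50 ≈ 66.20 → round up to 67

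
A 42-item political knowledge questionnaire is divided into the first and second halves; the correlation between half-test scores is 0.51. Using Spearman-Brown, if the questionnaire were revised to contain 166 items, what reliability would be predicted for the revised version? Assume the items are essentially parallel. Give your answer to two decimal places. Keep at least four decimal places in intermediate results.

First correct the split-half correlation to full-test reliability: r_full = 2 × 0.51 / (1 + 0.51) ≈ 0.6755
Length factor from 42 to 166 items: n = 166/42 = 3.9524
r_new = n·r_full / (1 + (n − 1)·r_full) = 2.6698 / 2.9943 ≈ 0.8916

0.89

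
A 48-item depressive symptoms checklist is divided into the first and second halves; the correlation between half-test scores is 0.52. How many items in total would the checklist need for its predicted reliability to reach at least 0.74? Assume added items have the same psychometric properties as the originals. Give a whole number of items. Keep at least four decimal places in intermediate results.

Corrected full-test reliability: r_full = 2 × 0.52 / (1 + 0.52) ≈ 0.6842
n = r_tgt(1 − r_full) / [r_full(1 − r_tgt)] = 0.74 × 0.3158 / (0.6842 × 0.26) ≈ 1.3137
Required items = 1.3137 × 48 = 63.06, so 64 items.

64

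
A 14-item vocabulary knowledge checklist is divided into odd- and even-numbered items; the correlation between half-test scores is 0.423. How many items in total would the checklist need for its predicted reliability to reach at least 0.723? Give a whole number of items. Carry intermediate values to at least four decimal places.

Corrected full-test reliability: r_full = 2 × 0.423 / (1 + 0.423) ≈ 0.5945
Solve Spearman-Brown for n: n = 0.723(1 − 0.5945) / [0.5945(1 − 0.723)] = 1.7803
Required items = 1.7803 × 14 = 24.92, so 25 items.

25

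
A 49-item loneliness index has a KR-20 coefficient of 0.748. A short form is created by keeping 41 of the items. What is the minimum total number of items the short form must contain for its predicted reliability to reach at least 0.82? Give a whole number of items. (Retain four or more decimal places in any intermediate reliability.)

Short-form reliability: n = 41/49 = 0.8367; r_41 = n·r/(1+(n−1)r) ≈ 0.7129
Then solve for n' with r_old = 0.7129, r_target = 0.82: n' = 0.82(1 − 0.7129)/[0.7129(1 − 0.82)] = 1.8346
Items = 1.8346 × 41 ≈ 75.22 → 76

76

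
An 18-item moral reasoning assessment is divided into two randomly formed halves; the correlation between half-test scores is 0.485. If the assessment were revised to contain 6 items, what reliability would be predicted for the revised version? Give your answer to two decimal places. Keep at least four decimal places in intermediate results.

0.39

Spearman-Brown correction (n = 2): r_full = 2·0.485/(1 + 0.485) = 0.6532
Length factor from 18 to 6 items: n = 6/18 = 0.3333
r_new = n·r_full / (1 + (n − 1)·r_full) = 0.2177 / 0.5645 ≈ 0.3857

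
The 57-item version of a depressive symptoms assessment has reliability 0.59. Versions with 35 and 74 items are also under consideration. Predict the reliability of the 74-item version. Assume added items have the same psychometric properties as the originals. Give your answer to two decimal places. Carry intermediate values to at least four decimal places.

0.65

Only the ratio of lengths matters: n = 74/57 = 1.2982
r_{74} = n·r / (1 + (n − 1)·r) = 0.7659 / 1.1759 ≈ 0.6513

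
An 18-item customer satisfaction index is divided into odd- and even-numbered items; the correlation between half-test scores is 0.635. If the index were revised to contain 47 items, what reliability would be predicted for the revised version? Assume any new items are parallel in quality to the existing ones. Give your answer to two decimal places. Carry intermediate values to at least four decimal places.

0.90

Spearman-Brown correction (n = 2): r_full = 2·0.635/(1 + 0.635) = 0.7768
Then adjust to 47 items: n = 47/18 = 2.6111
r_new = n·r_full / (1 + (n − 1)·r_full) = 2.0283 / 2.2515 ≈ 0.9009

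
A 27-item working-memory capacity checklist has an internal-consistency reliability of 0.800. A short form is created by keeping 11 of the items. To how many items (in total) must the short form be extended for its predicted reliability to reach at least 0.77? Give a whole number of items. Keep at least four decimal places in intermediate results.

First, r for the 11-item form: n = 11/27 = 0.4074, so r_11 = 0.4074·0.800/(1 + (0.4074 − 1)·0.800) = 0.6197
Length factor from the short form to reach 0.77: n' = 0.77(1 − 0.6197) / [0.6197(1 − 0.77)] ≈ 2.0545
Total items = 2.0545 × 11 = 22.60, rounded up to 23.

23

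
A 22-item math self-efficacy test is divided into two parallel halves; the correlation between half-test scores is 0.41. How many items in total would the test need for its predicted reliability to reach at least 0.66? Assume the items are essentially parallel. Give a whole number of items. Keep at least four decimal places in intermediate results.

r_full = 2(0.41)/(1 + 0.41) = 0.5816
Solve Spearman-Brown for n: n = 0.66(1 − 0.5816) / [0.5816(1 − 0.66)] = 1.3965
Items = 1.3965 × 22 ≈ 30.72 → 31

31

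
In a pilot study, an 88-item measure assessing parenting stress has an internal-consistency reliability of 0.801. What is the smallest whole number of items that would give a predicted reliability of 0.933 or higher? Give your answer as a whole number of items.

305

Invert Spearman-Brown to solve for n:
n = r_target (1 − r_old) / [ r_old (1 − r_target) ]
n = 0.933 × (1 − 0.801) / [ 0.801 × (1 − 0.933) ]
  = 0.185667 / 0.053667 = 3.4596
Items needed = n × 88 = 3.4596 × 88 ≈ 304.44 → round up to 305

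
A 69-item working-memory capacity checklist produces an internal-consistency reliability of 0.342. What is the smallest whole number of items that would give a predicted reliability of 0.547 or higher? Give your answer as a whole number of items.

161

n = [0.547 × 0.658] / [0.342 × 0.453]
  = 0.359926 / 0.154926 = 2.3232
So the test needs 2.3232 × 69 ≈ 160.30 items; rounding up, 161.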